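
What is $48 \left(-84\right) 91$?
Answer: $-366912$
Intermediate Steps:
$48 \left(-84\right) 91 = \left(-4032\right) 91 = -366912$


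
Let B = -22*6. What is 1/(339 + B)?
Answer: 1/207 ≈ 0.0048309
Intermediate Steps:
B = -132
1/(339 + B) = 1/(339 - 132) = 1/207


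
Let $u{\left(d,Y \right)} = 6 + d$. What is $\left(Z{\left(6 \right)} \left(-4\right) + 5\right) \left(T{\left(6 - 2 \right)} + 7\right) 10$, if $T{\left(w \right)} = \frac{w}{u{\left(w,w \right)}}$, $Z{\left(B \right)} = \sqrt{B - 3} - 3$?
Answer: $1258 - 296 \sqrt{3} \approx 745.31$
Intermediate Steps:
$Z{\left(B \right)} = -3 + \sqrt{-3 + B}$ ($Z{\left(B \right)} = \sqrt{-3 + B} - 3 = -3 + \sqrt{-3 + B}$)
$T{\left(w \right)} = \frac{w}{6 + w}$
$\left(Z{\left(6 \right)} \left(-4\right) + 5\right) \left(T{\left(6 - 2 \right)} + 7\right) 10 = \left(\left(-3 + \sqrt{-3 + 6}\right) \left(-4\right) + 5\right) \left(\frac{6 - 2}{6 + \left(6 - 2\right)} + 7\right) 10 = \left(\left(-3 + \sqrt{3}\right) \left(-4\right) + 5\right) \left(\frac{4}{6 + 4} + 7\right) 10 = \left(\left(12 - 4 \sqrt{3}\right) + 5\right) \left(\frac{4}{10} + 7\right) 10 = \left(17 - 4 \sqrt{3}\right) \left(4 \cdot \frac{1}{10} + 7\right) 10 = \left(17 - 4 \sqrt{3}\right) \left(\frac{2}{5} + 7\right) 10 = \left(17 - 4 \sqrt{3}\right) \frac{37}{5} \cdot 10 = \left(\frac{629}{5} - \frac{148 \sqrt{3}}{5}\right) 10 = 1258 - 296 \sqrt{3}$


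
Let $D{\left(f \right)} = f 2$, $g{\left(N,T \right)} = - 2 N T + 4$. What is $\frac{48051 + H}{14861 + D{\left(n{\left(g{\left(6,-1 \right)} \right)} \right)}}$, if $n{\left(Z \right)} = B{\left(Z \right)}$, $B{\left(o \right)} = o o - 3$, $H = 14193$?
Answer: $\frac{62244}{15367} \approx 4.0505$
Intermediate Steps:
$B{\left(o \right)} = -3 + o^{2}$ ($B{\left(o \right)} = o^{2} - 3 = -3 + o^{2}$)
$g{\left(N,T \right)} = 4 - 2 N T$ ($g{\left(N,T \right)} = - 2 N T + 4 = 4 - 2 N T$)
$n{\left(Z \right)} = -3 + Z^{2}$
$D{\left(f \right)} = 2 f$
$\frac{48051 + H}{14861 + D{\left(n{\left(g{\left(6,-1 \right)} \right)} \right)}} = \frac{48051 + 14193}{14861 + 2 \left(-3 + \left(4 - 12 \left(-1\right)\right)^{2}\right)} = \frac{62244}{14861 + 2 \left(-3 + \left(4 + 12\right)^{2}\right)} = \frac{62244}{14861 + 2 \left(-3 + 16^{2}\right)} = \frac{62244}{14861 + 2 \left(-3 + 256\right)} = \frac{62244}{14861 + 2 \cdot 253} = \frac{62244}{14861 + 506} = \frac{62244}{15367}$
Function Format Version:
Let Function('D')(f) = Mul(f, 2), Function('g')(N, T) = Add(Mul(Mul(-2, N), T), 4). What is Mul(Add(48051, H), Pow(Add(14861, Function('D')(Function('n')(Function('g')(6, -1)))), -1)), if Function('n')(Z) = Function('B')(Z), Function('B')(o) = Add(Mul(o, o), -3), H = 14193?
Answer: Rational(62244, 15367) ≈ 4.0505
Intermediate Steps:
Function('B')(o) = Add(-3, Pow(o, 2)) (Function('B')(o) = Add(Pow(o, 2), -3) = Add(-3, Pow(o, 2)))
Function('g')(N, T) = Add(4, Mul(-2, N, T)) (Function('g')(N, T) = Add(Mul(-2, N, T), 4) = Add(4, Mul(-2, N, T)))
Function('n')(Z) = Add(-3, Pow(Z, 2))
Function('D')(f) = Mul(2, f)
Mul(Add(48051, H), Pow(Add(14861, Function('D')(Function('n')(Function('g')(6, -1)))), -1)) = Mul(Add(48051, 14193), Pow(Add(14861, Mul(2, Add(-3, Pow(Add(4, Mul(-2, 6, -1)), 2)))), -1)) = Mul(62244, Pow(Add(14861, Mul(2, Add(-3, Pow(Add(4, 12), 2)))), -1)) = Mul(62244, Pow(Add(14861, Mul(2, Add(-3, Pow(16, 2)))), -1)) = Mul(62244, Pow(Add(14861, Mul(2, Add(-3, 256))), -1)) = Mul(62244, Pow(Add(14861, Mul(2, 253)), -1)) = Mul(62244, Pow(Add(14861, 506), -1)) = Mul(62244, Pow(15367, -1)) = Mul(62244, Rational(1, 15367)) = Rational(62244, 15367)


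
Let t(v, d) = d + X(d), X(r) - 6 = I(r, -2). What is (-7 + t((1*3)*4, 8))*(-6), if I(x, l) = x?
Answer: -90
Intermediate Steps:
X(r) = 6 + r
t(v, d) = 6 + 2*d (t(v, d) = d + (6 + d) = 6 + 2*d)
(-7 + t((1*3)*4, 8))*(-6) = (-7 + (6 + 2*8))*(-6) = (-7 + (6 + 16))*(-6) = (-7 + 22)*(-6) = 15*(-6) = -90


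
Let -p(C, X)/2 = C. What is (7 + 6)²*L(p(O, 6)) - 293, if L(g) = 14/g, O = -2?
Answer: 597/2 ≈ 298.50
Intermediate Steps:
p(C, X) = -2*C
(7 + 6)²*L(p(O, 6)) - 293 = (7 + 6)²*(14/((-2*(-2)))) - 293 = 13²*(14/4) - 293 = 169*(14*(¼)) - 293 = 169*(7/2) - 293 = 1183/2 - 293 = 597/2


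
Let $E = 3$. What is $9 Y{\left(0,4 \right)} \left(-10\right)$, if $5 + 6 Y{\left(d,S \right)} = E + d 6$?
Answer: $30$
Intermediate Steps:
$Y{\left(d,S \right)} = - \frac{1}{3} + d$ ($Y{\left(d,S \right)} = - \frac{5}{6} + \frac{3 + d 6}{6} = - \frac{5}{6} + \frac{3 + 6 d}{6} = - \frac{5}{6} + \left(\frac{1}{2} + d\right) = - \frac{1}{3} + d$)
$9 Y{\left(0,4 \right)} \left(-10\right) = 9 \left(- \frac{1}{3} + 0\right) \left(-10\right) = 9 \left(- \frac{1}{3}\right) \left(-10\right) = \left(-3\right) \left(-10\right) = 30$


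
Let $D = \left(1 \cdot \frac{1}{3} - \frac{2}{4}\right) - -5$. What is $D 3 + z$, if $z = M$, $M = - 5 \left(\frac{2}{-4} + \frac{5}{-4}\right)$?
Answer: $\frac{93}{4} \approx 23.25$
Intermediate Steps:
$M = \frac{35}{4}$ ($M = - 5 \left(2 \left(- \frac{1}{4}\right) + 5 \left(- \frac{1}{4}\right)\right) = - 5 \left(- \frac{1}{2} - \frac{5}{4}\right) = \left(-5\right) \left(- \frac{7}{4}\right) = \frac{35}{4} \approx 8.75$)
$z = \frac{35}{4} \approx 8.75$
$D = \frac{29}{6}$ ($D = \left(1 \cdot \frac{1}{3} - \frac{1}{2}\right) + 5 = \left(\frac{1}{3} - \frac{1}{2}\right) + 5 = - \frac{1}{6} + 5 = \frac{29}{6} \approx 4.8333$)
$D 3 + z = \frac{29}{6} \cdot 3 + \frac{35}{4} = \frac{29}{2} + \frac{35}{4} = \frac{93}{4}$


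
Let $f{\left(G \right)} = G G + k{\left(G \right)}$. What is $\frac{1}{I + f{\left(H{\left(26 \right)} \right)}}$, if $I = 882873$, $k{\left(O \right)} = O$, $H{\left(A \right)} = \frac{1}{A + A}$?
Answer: $\frac{2704}{2387288645} \approx 1.1327 \cdot 10^{-6}$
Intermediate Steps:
$H{\left(A \right)} = \frac{1}{2 A}$
$f{\left(G \right)} = G + G^{2}$ ($f{\left(G \right)} = G G + G = G^{2} + G = G + G^{2}$)
$\frac{1}{I + f{\left(H{\left(26 \right)} \right)}} = \frac{1}{882873 + \frac{1}{2 \cdot 26} \left(1 + \frac{1}{2 \cdot 26}\right)} = \frac{1}{882873 + \frac{1}{2} \cdot \frac{1}{26} \left(1 + \frac{1}{2} \cdot \frac{1}{26}\right)} = \frac{1}{882873 + \frac{1 + \frac{1}{52}}{52}} = \frac{1}{882873 + \frac{1}{52} \cdot \frac{53}{52}} = \frac{1}{882873 + \frac{53}{2704}} = \frac{1}{\frac{2387288645}{2704}} = \frac{2704}{2387288645}$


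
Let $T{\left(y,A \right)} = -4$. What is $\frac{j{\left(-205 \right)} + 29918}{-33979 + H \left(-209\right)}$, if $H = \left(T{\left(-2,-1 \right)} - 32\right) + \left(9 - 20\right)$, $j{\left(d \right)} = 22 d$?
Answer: $- \frac{6352}{6039} \approx -1.0518$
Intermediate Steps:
$H = -47$ ($H = \left(-4 - 32\right) + \left(9 - 20\right) = -36 + \left(9 - 20\right) = -36 - 11 = -47$)
$\frac{j{\left(-205 \right)} + 29918}{-33979 + H \left(-209\right)} = \frac{22 \left(-205\right) + 29918}{-33979 - -9823} = \frac{-4510 + 29918}{-33979 + 9823} = \frac{25408}{-24156} = 25408 \left(- \frac{1}{24156}\right) = - \frac{6352}{6039}$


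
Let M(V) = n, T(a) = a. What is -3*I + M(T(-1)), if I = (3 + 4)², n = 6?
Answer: -141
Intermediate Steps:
M(V) = 6
I = 49 (I = 7² = 49)
-3*I + M(T(-1)) = -3*49 + 6 = -147 + 6 = -141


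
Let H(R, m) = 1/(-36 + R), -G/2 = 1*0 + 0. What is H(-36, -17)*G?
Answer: 0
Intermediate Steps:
G = 0 (G = -2*(1*0 + 0) = -2*(0 + 0) = -2*0 = 0)
H(-36, -17)*G = 0/(-36 - 36) = 0/(-72) = -1/72*0 = 0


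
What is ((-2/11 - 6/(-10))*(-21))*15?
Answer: -1449/11 ≈ -131.73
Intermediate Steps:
((-2/11 - 6/(-10))*(-21))*15 = ((-2*1/11 - 6*(-⅒))*(-21))*15 = ((-2/11 + ⅗)*(-21))*15 = ((23/55)*(-21))*15 = -483/55*15 = -1449/11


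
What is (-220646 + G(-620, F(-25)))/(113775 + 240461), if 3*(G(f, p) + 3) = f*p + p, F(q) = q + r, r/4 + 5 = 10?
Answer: -164713/265677 ≈ -0.61997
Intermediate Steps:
r = 20 (r = -20 + 4*10 = -20 + 40 = 20)
F(q) = 20 + q (F(q) = q + 20 = 20 + q)
G(f, p) = -3 + p/3 + f*p/3 (G(f, p) = -3 + (f*p + p)/3 = -3 + (p + f*p)/3 = -3 + (p/3 + f*p/3) = -3 + p/3 + f*p/3)
(-220646 + G(-620, F(-25)))/(113775 + 240461) = (-220646 + (-3 + (20 - 25)/3 + (1/3)*(-620)*(20 - 25)))/(113775 + 240461) = (-220646 + (-3 + (1/3)*(-5) + (1/3)*(-620)*(-5)))/354236 = (-220646 + (-3 - 5/3 + 3100/3))*(1/354236) = (-220646 + 3086/3)*(1/354236) = -658852/3*1/354236 = -164713/265677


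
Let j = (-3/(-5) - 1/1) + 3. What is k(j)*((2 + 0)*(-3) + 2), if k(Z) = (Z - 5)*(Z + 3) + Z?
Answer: 1084/25 ≈ 43.360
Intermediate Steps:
j = 13/5 (j = (-3*(-⅕) - 1*1) + 3 = (⅗ - 1) + 3 = -⅖ + 3 = 13/5 ≈ 2.6000)
k(Z) = Z + (-5 + Z)*(3 + Z) (k(Z) = (-5 + Z)*(3 + Z) + Z = Z + (-5 + Z)*(3 + Z))
k(j)*((2 + 0)*(-3) + 2) = (-15 + (13/5)² - 1*13/5)*((2 + 0)*(-3) + 2) = (-15 + 169/25 - 13/5)*(2*(-3) + 2) = -271*(-6 + 2)/25 = -271/25*(-4) = 1084/25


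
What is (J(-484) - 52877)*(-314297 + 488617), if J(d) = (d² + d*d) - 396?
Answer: 72384462480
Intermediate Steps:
J(d) = -396 + 2*d² (J(d) = (d² + d²) - 396 = 2*d² - 396 = -396 + 2*d²)
(J(-484) - 52877)*(-314297 + 488617) = ((-396 + 2*(-484)²) - 52877)*(-314297 + 488617) = ((-396 + 2*234256) - 52877)*174320 = ((-396 + 468512) - 52877)*174320 = (468116 - 52877)*174320 = 415239*174320 = 72384462480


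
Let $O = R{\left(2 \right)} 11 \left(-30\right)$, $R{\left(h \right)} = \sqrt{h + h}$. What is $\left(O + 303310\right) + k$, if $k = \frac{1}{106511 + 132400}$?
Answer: $\frac{72306414151}{238911} \approx 3.0265 \cdot 10^{5}$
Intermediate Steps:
$k = \frac{1}{238911} \approx 4.1857 \cdot 10^{-6}$
$R{\left(h \right)} = \sqrt{2} \sqrt{h}$ ($R{\left(h \right)} = \sqrt{2 h} = \sqrt{2} \sqrt{h}$)
$O = -660$ ($O = \sqrt{2} \sqrt{2} \cdot 11 \left(-30\right) = 2 \cdot 11 \left(-30\right) = 22 \left(-30\right) = -660$)
$\left(O + 303310\right) + k = \left(-660 + 303310\right) + \frac{1}{238911} = 302650 + \frac{1}{238911} = \frac{72306414151}{238911}$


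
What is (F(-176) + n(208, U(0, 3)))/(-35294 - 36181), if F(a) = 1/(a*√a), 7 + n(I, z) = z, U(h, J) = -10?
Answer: 17/71475 - I*√11/553502400 ≈ 0.00023785 - 5.9921e-9*I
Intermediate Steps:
n(I, z) = -7 + z
F(a) = a^(-3/2) (F(a) = 1/(a^(3/2)) = a^(-3/2))
(F(-176) + n(208, U(0, 3)))/(-35294 - 36181) = ((-176)^(-3/2) + (-7 - 10))/(-35294 - 36181) = (I*√11/7744 - 17)/(-71475) = (-17 + I*√11/7744)*(-1/71475) = 17/71475 - I*√11/553502400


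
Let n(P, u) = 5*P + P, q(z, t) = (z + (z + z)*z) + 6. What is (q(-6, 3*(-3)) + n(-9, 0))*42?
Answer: 756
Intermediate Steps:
q(z, t) = 6 + z + 2*z² (q(z, t) = (z + (2*z)*z) + 6 = (z + 2*z²) + 6 = 6 + z + 2*z²)
n(P, u) = 6*P
(q(-6, 3*(-3)) + n(-9, 0))*42 = ((6 - 6 + 2*(-6)²) + 6*(-9))*42 = ((6 - 6 + 2*36) - 54)*42 = ((6 - 6 + 72) - 54)*42 = (72 - 54)*42 = 18*42 = 756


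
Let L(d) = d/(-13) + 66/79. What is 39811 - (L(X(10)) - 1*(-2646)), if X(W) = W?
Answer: 38168387/1027 ≈ 37165.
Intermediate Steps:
L(d) = 66/79 - d/13 (L(d) = d*(-1/13) + 66*(1/79) = -d/13 + 66/79 = 66/79 - d/13)
39811 - (L(X(10)) - 1*(-2646)) = 39811 - ((66/79 - 1/13*10) - 1*(-2646)) = 39811 - ((66/79 - 10/13) + 2646) = 39811 - (68/1027 + 2646) = 39811 - 1*2717510/1027 = 39811 - 2717510/1027 = 38168387/1027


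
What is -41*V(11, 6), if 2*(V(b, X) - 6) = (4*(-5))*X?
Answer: 2214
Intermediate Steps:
V(b, X) = 6 - 10*X (V(b, X) = 6 + ((4*(-5))*X)/2 = 6 + (-20*X)/2 = 6 - 10*X)
-41*V(11, 6) = -41*(6 - 10*6) = -41*(6 - 60) = -41*(-54) = 2214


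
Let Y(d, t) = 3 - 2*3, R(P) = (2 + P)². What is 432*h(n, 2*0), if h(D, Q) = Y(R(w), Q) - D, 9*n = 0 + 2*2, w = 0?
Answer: -1488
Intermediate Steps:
Y(d, t) = -3 (Y(d, t) = 3 - 6 = -3)
n = 4/9 (n = (0 + 2*2)/9 = (0 + 4)/9 = (⅑)*4 = 4/9 ≈ 0.44444)
h(D, Q) = -3 - D
432*h(n, 2*0) = 432*(-3 - 1*4/9) = 432*(-3 - 4/9) = 432*(-31/9) = -1488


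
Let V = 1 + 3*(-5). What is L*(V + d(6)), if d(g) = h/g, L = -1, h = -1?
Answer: 85/6 ≈ 14.167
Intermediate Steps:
V = -14 (V = 1 - 15 = -14)
d(g) = -1/g
L*(V + d(6)) = -(-14 - 1/6) = -1*(-85/6) = 85/6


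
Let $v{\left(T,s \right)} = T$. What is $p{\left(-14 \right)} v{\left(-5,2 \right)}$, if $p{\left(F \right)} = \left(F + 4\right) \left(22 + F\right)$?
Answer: $400$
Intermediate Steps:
$p{\left(F \right)} = \left(4 + F\right) \left(22 + F\right)$
$p{\left(-14 \right)} v{\left(-5,2 \right)} = \left(88 + \left(-14\right)^{2} + 26 \left(-14\right)\right) \left(-5\right) = \left(88 + 196 - 364\right) \left(-5\right) = \left(-80\right) \left(-5\right) = 400$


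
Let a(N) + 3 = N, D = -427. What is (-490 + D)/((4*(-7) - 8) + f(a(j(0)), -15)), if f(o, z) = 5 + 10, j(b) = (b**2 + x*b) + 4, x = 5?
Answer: 131/3 ≈ 43.667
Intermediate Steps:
j(b) = 4 + b**2 + 5*b (j(b) = (b**2 + 5*b) + 4 = 4 + b**2 + 5*b)
a(N) = -3 + N
f(o, z) = 15
(-490 + D)/((4*(-7) - 8) + f(a(j(0)), -15)) = (-490 - 427)/((4*(-7) - 8) + 15) = -917/((-28 - 8) + 15) = -917/(-36 + 15) = -917/(-21) = -917*(-1/21) = 131/3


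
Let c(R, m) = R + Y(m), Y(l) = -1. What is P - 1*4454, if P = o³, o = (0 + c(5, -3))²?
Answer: -358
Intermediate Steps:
c(R, m) = -1 + R (c(R, m) = R - 1 = -1 + R)
o = 16 (o = (0 + (-1 + 5))² = (0 + 4)² = 4² = 16)
P = 4096 (P = 16³ = 4096)
P - 1*4454 = 4096 - 1*4454 = 4096 - 4454 = -358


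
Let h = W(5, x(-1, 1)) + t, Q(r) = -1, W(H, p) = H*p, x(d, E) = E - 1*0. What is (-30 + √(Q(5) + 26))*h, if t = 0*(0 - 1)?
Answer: -125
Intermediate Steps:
x(d, E) = E (x(d, E) = E + 0 = E)
t = 0 (t = 0*(-1) = 0)
h = 5 (h = 5*1 + 0 = 5 + 0 = 5)
(-30 + √(Q(5) + 26))*h = (-30 + √(-1 + 26))*5 = (-30 + √25)*5 = (-30 + 5)*5 = -25*5 = -125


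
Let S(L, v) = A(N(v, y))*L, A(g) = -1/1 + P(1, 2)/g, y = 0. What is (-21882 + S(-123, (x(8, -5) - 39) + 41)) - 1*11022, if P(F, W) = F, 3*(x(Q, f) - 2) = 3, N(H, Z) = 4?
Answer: -131247/4 ≈ -32812.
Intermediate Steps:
x(Q, f) = 3 (x(Q, f) = 2 + (⅓)*3 = 2 + 1 = 3)
A(g) = -1 + 1/g (A(g) = -1/1 + 1/g = -1*1 + 1/g = -1 + 1/g)
S(L, v) = -3*L/4 (S(L, v) = ((1 - 1*4)/4)*L = ((1 - 4)/4)*L = ((¼)*(-3))*L = -3*L/4)
(-21882 + S(-123, (x(8, -5) - 39) + 41)) - 1*11022 = (-21882 - ¾*(-123)) - 1*11022 = (-21882 + 369/4) - 11022 = -87159/4 - 11022 = -131247/4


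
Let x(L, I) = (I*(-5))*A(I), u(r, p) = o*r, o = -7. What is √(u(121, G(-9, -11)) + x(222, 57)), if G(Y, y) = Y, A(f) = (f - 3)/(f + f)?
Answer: I*√982 ≈ 31.337*I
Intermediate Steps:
A(f) = (-3 + f)/(2*f) (A(f) = (-3 + f)/((2*f)) = (-3 + f)*(1/(2*f)) = (-3 + f)/(2*f))
u(r, p) = -7*r
x(L, I) = 15/2 - 5*I/2 (x(L, I) = (I*(-5))*((-3 + I)/(2*I)) = (-5*I)*((-3 + I)/(2*I)) = 15/2 - 5*I/2)
√(u(121, G(-9, -11)) + x(222, 57)) = √(-7*121 + (15/2 - 5/2*57)) = √(-847 + (15/2 - 285/2)) = √(-847 - 135) = √(-982) = I*√982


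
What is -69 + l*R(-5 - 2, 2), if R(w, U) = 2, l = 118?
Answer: 167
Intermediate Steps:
-69 + l*R(-5 - 2, 2) = -69 + 118*2 = -69 + 236 = 167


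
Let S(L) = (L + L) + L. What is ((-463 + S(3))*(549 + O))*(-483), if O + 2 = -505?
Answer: 9209844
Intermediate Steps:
S(L) = 3*L (S(L) = 2*L + L = 3*L)
O = -507 (O = -2 - 505 = -507)
((-463 + S(3))*(549 + O))*(-483) = ((-463 + 3*3)*(549 - 507))*(-483) = ((-463 + 9)*42)*(-483) = -454*42*(-483) = -19068*(-483) = 9209844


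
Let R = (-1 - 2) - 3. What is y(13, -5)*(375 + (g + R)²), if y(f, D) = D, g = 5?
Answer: -1880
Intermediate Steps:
R = -6 (R = -3 - 3 = -6)
y(13, -5)*(375 + (g + R)²) = -5*(375 + (5 - 6)²) = -5*(375 + (-1)²) = -5*(375 + 1) = -5*376 = -1880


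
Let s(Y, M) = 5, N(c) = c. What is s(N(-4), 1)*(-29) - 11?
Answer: -156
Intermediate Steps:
s(N(-4), 1)*(-29) - 11 = 5*(-29) - 11 = -145 - 11 = -156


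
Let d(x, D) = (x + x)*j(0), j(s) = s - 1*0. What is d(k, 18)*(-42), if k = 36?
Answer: 0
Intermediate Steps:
j(s) = s (j(s) = s + 0 = s)
d(x, D) = 0 (d(x, D) = (x + x)*0 = (2*x)*0 = 0)
d(k, 18)*(-42) = 0*(-42) = 0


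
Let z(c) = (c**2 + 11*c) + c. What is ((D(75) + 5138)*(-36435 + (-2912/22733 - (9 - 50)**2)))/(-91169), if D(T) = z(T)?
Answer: 777378370940/159426529 ≈ 4876.1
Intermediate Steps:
z(c) = c**2 + 12*c
D(T) = T*(12 + T)
((D(75) + 5138)*(-36435 + (-2912/22733 - (9 - 50)**2)))/(-91169) = ((75*(12 + 75) + 5138)*(-36435 + (-2912/22733 - (9 - 50)**2)))/(-91169) = ((75*87 + 5138)*(-36435 + (-2912*1/22733 - 1*(-41)**2)))*(-1/91169) = ((6525 + 5138)*(-36435 + (-2912/22733 - 1*1681)))*(-1/91169) = (11663*(-36435 + (-2912/22733 - 1681)))*(-1/91169) = (11663*(-36435 - 38217085/22733))*(-1/91169) = (11663*(-866493940/22733))*(-1/91169) = -10105918822220/22733*(-1/91169) = 777378370940/159426529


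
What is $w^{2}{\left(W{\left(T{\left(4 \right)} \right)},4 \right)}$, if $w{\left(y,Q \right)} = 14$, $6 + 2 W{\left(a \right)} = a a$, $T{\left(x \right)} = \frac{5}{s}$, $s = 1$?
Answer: $196$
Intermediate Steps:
$T{\left(x \right)} = 5$ ($T{\left(x \right)} = \frac{5}{1} = 5 \cdot 1 = 5$)
$W{\left(a \right)} = -3 + \frac{a^{2}}{2}$ ($W{\left(a \right)} = -3 + \frac{a a}{2} = -3 + \frac{a^{2}}{2}$)
$w^{2}{\left(W{\left(T{\left(4 \right)} \right)},4 \right)} = 14^{2} = 196$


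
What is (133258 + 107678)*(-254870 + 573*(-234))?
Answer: -93712539072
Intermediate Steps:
(133258 + 107678)*(-254870 + 573*(-234)) = 240936*(-254870 - 134082) = 240936*(-388952) = -93712539072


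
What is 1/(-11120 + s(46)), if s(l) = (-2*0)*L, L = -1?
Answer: -1/11120 ≈ -8.9928e-5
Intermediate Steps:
s(l) = 0 (s(l) = -2*0*(-1) = 0*(-1) = 0)
1/(-11120 + s(46)) = 1/(-11120 + 0) = 1/(-11120) = -1/11120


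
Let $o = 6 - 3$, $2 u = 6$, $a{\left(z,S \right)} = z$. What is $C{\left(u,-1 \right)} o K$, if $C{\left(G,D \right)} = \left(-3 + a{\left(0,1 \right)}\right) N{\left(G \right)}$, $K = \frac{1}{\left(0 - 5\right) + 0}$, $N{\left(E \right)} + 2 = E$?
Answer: $\frac{9}{5} \approx 1.8$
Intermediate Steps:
$N{\left(E \right)} = -2 + E$
$u = 3$ ($u = \frac{1}{2} \cdot 6 = 3$)
$K = - \frac{1}{5}$ ($K = \frac{1}{\left(0 - 5\right) + 0} = \frac{1}{-5 + 0} = \frac{1}{-5} = - \frac{1}{5} \approx -0.2$)
$o = 3$
$C{\left(G,D \right)} = 6 - 3 G$ ($C{\left(G,D \right)} = \left(-3 + 0\right) \left(-2 + G\right) = - 3 \left(-2 + G\right) = 6 - 3 G$)
$C{\left(u,-1 \right)} o K = \left(6 - 9\right) 3 \left(- \frac{1}{5}\right) = \left(-3\right) 3 \left(- \frac{1}{5}\right) = \left(-9\right) \left(- \frac{1}{5}\right) = \frac{9}{5}$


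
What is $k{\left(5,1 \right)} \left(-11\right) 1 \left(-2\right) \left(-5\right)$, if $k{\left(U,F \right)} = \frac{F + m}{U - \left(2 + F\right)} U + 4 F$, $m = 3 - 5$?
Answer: $-165$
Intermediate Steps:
$m = -2$
$k{\left(U,F \right)} = 4 F + \frac{U \left(-2 + F\right)}{-2 + U - F}$ ($k{\left(U,F \right)} = \frac{F - 2}{U - \left(2 + F\right)} U + 4 F = \frac{-2 + F}{-2 + U - F} U + 4 F = \frac{U \left(-2 + F\right)}{-2 + U - F} + 4 F = 4 F + \frac{U \left(-2 + F\right)}{-2 + U - F}$)
$k{\left(5,1 \right)} \left(-11\right) 1 \left(-2\right) \left(-5\right) = \frac{2 \cdot 5 + 4 \cdot 1^{2} + 8 \cdot 1 - 5 \cdot 5}{2 + 1 - 5} \left(-11\right) 1 \left(-2\right) \left(-5\right) = \frac{10 + 4 \cdot 1 + 8 - 25}{2 + 1 - 5} \left(-11\right) \left(\left(-2\right) \left(-5\right)\right) = \frac{10 + 4 + 8 - 25}{-2} \left(-11\right) 10 = \left(- \frac{1}{2}\right) \left(-3\right) \left(-11\right) 10 = \frac{3}{2} \left(-11\right) 10 = \left(- \frac{33}{2}\right) 10 = -165$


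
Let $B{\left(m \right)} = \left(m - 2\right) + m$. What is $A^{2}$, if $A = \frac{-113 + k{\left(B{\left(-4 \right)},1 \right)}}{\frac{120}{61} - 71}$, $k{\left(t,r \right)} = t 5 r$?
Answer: $\frac{98863249}{17732521} \approx 5.5752$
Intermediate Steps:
$B{\left(m \right)} = -2 + 2 m$ ($B{\left(m \right)} = \left(-2 + m\right) + m = -2 + 2 m$)
$k{\left(t,r \right)} = 5 r t$ ($k{\left(t,r \right)} = 5 t r = 5 r t$)
$A = \frac{9943}{4211}$ ($A = \frac{-113 + 5 \cdot 1 \left(-2 + 2 \left(-4\right)\right)}{\frac{120}{61} - 71} = \frac{-113 + 5 \cdot 1 \left(-2 - 8\right)}{120 \cdot \frac{1}{61} - 71} = \frac{-113 + 5 \cdot 1 \left(-10\right)}{\frac{120}{61} - 71} = \frac{-113 - 50}{- \frac{4211}{61}} = \left(-163\right) \left(- \frac{61}{4211}\right) = \frac{9943}{4211} \approx 2.3612$)
$A^{2} = \left(\frac{9943}{4211}\right)^{2} = \frac{98863249}{17732521}$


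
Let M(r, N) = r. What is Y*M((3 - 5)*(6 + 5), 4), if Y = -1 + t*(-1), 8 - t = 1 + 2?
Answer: 132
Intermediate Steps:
t = 5 (t = 8 - (1 + 2) = 8 - 1*3 = 8 - 3 = 5)
Y = -6 (Y = -1 + 5*(-1) = -1 - 5 = -6)
Y*M((3 - 5)*(6 + 5), 4) = -6*(3 - 5)*(6 + 5) = -(-12)*11 = -6*(-22) = 132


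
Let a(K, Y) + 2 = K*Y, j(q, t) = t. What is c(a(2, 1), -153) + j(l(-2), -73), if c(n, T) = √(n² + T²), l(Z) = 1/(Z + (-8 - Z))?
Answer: 80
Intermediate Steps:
l(Z) = -⅛ (l(Z) = 1/(-8) = -⅛)
a(K, Y) = -2 + K*Y
c(n, T) = √(T² + n²)
c(a(2, 1), -153) + j(l(-2), -73) = √((-153)² + (-2 + 2*1)²) - 73 = √(23409 + (-2 + 2)²) - 73 = √(23409 + 0²) - 73 = √(23409 + 0) - 73 = √23409 - 73 = 153 - 73 = 80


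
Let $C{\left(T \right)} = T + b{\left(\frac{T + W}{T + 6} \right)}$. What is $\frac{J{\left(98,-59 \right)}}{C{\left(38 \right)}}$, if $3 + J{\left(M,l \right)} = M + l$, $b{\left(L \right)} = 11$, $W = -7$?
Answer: $\frac{36}{49} \approx 0.73469$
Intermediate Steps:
$J{\left(M,l \right)} = -3 + M + l$ ($J{\left(M,l \right)} = -3 + \left(M + l\right) = -3 + M + l$)
$C{\left(T \right)} = 11 + T$ ($C{\left(T \right)} = T + 11 = 11 + T$)
$\frac{J{\left(98,-59 \right)}}{C{\left(38 \right)}} = \frac{-3 + 98 - 59}{11 + 38} = \frac{36}{49}$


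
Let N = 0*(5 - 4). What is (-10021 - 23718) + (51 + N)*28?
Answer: -32311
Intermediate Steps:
N = 0 (N = 0*1 = 0)
(-10021 - 23718) + (51 + N)*28 = (-10021 - 23718) + (51 + 0)*28 = -33739 + 51*28 = -33739 + 1428 = -32311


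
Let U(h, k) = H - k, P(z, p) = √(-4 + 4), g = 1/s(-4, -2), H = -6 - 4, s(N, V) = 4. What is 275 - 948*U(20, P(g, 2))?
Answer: 9755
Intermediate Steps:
H = -10
g = ¼ (g = 1/4 = 1*(¼) = ¼ ≈ 0.25000)
P(z, p) = 0 (P(z, p) = √0 = 0)
U(h, k) = -10 - k
275 - 948*U(20, P(g, 2)) = 275 - 948*(-10 - 1*0) = 275 - 948*(-10 + 0) = 275 - 948*(-10) = 275 + 9480 = 9755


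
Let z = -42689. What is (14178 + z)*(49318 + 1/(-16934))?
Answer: -23810990474621/16934 ≈ -1.4061e+9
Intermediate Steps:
(14178 + z)*(49318 + 1/(-16934)) = (14178 - 42689)*(49318 + 1/(-16934)) = -28511*(49318 - 1/16934) = -28511*835151011/16934 = -23810990474621/16934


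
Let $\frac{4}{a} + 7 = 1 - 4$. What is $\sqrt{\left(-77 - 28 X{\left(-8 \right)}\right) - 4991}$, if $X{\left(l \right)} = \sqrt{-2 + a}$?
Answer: $\frac{2 \sqrt{-31675 - 70 i \sqrt{15}}}{5} \approx 0.30466 - 71.191 i$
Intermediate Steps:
$a = - \frac{2}{5}$ ($a = \frac{4}{-7 + \left(1 - 4\right)} = \frac{4}{-7 - 3} = \frac{4}{-10} = 4 \left(- \frac{1}{10}\right) = - \frac{2}{5} \approx -0.4$)
$X{\left(l \right)} = \frac{2 i \sqrt{15}}{5}$ ($X{\left(l \right)} = \sqrt{-2 - \frac{2}{5}} = \sqrt{- \frac{12}{5}} = \frac{2 i \sqrt{15}}{5}$)
$\sqrt{\left(-77 - 28 X{\left(-8 \right)}\right) - 4991} = \sqrt{\left(-77 - 28 \frac{2 i \sqrt{15}}{5}\right) - 4991} = \sqrt{\left(-77 - \frac{56 i \sqrt{15}}{5}\right) - 4991} = \sqrt{-5068 - \frac{56 i \sqrt{15}}{5}}$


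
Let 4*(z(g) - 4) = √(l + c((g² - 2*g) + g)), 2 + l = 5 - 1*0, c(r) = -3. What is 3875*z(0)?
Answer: 15500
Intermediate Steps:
l = 3 (l = -2 + (5 - 1*0) = -2 + (5 + 0) = -2 + 5 = 3)
z(g) = 4 (z(g) = 4 + √(3 - 3)/4 = 4 + √0/4 = 4 + (¼)*0 = 4 + 0 = 4)
3875*z(0) = 3875*4 = 15500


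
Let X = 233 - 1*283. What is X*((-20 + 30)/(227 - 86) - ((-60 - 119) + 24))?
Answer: -1093250/141 ≈ -7753.5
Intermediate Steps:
X = -50 (X = 233 - 283 = -50)
X*((-20 + 30)/(227 - 86) - ((-60 - 119) + 24)) = -50*((-20 + 30)/(227 - 86) - ((-60 - 119) + 24)) = -50*(10/141 - (-179 + 24)) = -50*(10*(1/141) - 1*(-155)) = -50*(10/141 + 155) = -50*21865/141 = -1093250/141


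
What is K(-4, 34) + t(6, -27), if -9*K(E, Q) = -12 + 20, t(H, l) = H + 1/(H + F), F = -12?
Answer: 89/18 ≈ 4.9444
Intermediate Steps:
t(H, l) = H + 1/(-12 + H) (t(H, l) = H + 1/(H - 12) = H + 1/(-12 + H))
K(E, Q) = -8/9 (K(E, Q) = -(-12 + 20)/9 = -⅑*8 = -8/9)
K(-4, 34) + t(6, -27) = -8/9 + (1 + 6² - 12*6)/(-12 + 6) = -8/9 + (1 + 36 - 72)/(-6) = -8/9 - ⅙*(-35) = -8/9 + 35/6 = 89/18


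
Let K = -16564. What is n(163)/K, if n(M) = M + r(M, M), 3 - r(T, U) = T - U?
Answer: -83/8282 ≈ -0.010022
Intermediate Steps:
r(T, U) = 3 + U - T (r(T, U) = 3 - (T - U) = 3 + (U - T) = 3 + U - T)
n(M) = 3 + M (n(M) = M + (3 + M - M) = M + 3 = 3 + M)
n(163)/K = (3 + 163)/(-16564) = 166*(-1/16564) = -83/8282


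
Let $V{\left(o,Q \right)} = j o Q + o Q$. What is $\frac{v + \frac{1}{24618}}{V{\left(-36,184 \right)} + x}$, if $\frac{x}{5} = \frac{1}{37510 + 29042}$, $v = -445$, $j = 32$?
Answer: $\frac{121512959828}{59689355798237} \approx 0.0020358$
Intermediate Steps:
$V{\left(o,Q \right)} = 33 Q o$ ($V{\left(o,Q \right)} = 32 o Q + o Q = 32 Q o + Q o = 33 Q o$)
$x = \frac{5}{66552}$ ($x = \frac{5}{37510 + 29042} = \frac{5}{66552} \approx 7.5129 \cdot 10^{-5}$)
$\frac{v + \frac{1}{24618}}{V{\left(-36,184 \right)} + x} = \frac{-445 + \frac{1}{24618}}{33 \cdot 184 \left(-36\right) + \frac{5}{66552}} = \frac{-445 + \frac{1}{24618}}{-218592 + \frac{5}{66552}} = - \frac{10955009}{24618 \left(- \frac{14547734779}{66552}\right)} = \left(- \frac{10955009}{24618}\right) \left(- \frac{66552}{14547734779}\right) = \frac{121512959828}{59689355798237}$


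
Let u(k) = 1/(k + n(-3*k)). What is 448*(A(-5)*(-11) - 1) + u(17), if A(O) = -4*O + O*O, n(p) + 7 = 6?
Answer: -3555327/16 ≈ -2.2221e+5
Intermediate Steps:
n(p) = -1 (n(p) = -7 + 6 = -1)
A(O) = O² - 4*O (A(O) = -4*O + O² = O² - 4*O)
u(k) = 1/(-1 + k) (u(k) = 1/(k - 1) = 1/(-1 + k))
448*(A(-5)*(-11) - 1) + u(17) = 448*(-5*(-4 - 5)*(-11) - 1) + 1/(-1 + 17) = 448*(-5*(-9)*(-11) - 1) + 1/16 = 448*(45*(-11) - 1) + 1/16 = 448*(-495 - 1) + 1/16 = 448*(-496) + 1/16 = -222208 + 1/16 = -3555327/16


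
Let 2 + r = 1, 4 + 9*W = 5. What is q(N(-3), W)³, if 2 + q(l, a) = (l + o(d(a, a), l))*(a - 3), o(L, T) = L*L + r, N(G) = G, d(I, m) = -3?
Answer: -3241792/729 ≈ -4446.9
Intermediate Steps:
W = ⅑ (W = -4/9 + (⅑)*5 = -4/9 + 5/9 = ⅑ ≈ 0.11111)
r = -1 (r = -2 + 1 = -1)
o(L, T) = -1 + L² (o(L, T) = L*L - 1 = L² - 1 = -1 + L²)
q(l, a) = -2 + (-3 + a)*(8 + l) (q(l, a) = -2 + (l + (-1 + (-3)²))*(a - 3) = -2 + (l + (-1 + 9))*(-3 + a) = -2 + (l + 8)*(-3 + a) = -2 + (8 + l)*(-3 + a) = -2 + (-3 + a)*(8 + l))
q(N(-3), W)³ = (-26 - 3*(-3) + 8*(⅑) + (⅑)*(-3))³ = (-26 + 9 + 8/9 - ⅓)³ = (-148/9)³ = -3241792/729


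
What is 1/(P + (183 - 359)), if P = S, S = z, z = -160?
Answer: -1/336 ≈ -0.0029762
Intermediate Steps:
S = -160
P = -160
1/(P + (183 - 359)) = 1/(-160 + (183 - 359)) = 1/(-160 - 176) = 1/(-336) = -1/336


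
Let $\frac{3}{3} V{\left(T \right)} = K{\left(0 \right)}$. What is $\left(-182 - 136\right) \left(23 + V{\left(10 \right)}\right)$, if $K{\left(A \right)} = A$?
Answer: $-7314$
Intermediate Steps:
$V{\left(T \right)} = 0$
$\left(-182 - 136\right) \left(23 + V{\left(10 \right)}\right) = \left(-182 - 136\right) \left(23 + 0\right) = \left(-318\right) 23 = -7314$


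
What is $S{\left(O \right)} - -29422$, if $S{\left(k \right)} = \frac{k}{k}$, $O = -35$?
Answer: $29423$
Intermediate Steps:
$S{\left(k \right)} = 1$
$S{\left(O \right)} - -29422 = 1 - -29422 = 1 + 29422 = 29423$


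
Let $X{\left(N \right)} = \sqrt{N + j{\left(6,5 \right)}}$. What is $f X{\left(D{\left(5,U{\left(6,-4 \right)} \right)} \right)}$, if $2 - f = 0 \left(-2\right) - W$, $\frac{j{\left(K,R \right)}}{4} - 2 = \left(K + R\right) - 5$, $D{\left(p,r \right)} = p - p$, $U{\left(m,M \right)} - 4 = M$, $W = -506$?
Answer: $- 2016 \sqrt{2} \approx -2851.1$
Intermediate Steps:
$U{\left(m,M \right)} = 4 + M$
$D{\left(p,r \right)} = 0$
$j{\left(K,R \right)} = -12 + 4 K + 4 R$ ($j{\left(K,R \right)} = 8 + 4 \left(\left(K + R\right) - 5\right) = 8 + 4 \left(-5 + K + R\right) = 8 + \left(-20 + 4 K + 4 R\right) = -12 + 4 K + 4 R$)
$X{\left(N \right)} = \sqrt{32 + N}$ ($X{\left(N \right)} = \sqrt{N + \left(-12 + 4 \cdot 6 + 4 \cdot 5\right)} = \sqrt{N + \left(-12 + 24 + 20\right)} = \sqrt{N + 32} = \sqrt{32 + N}$)
$f = -504$ ($f = 2 - \left(0 \left(-2\right) - -506\right) = 2 - \left(0 + 506\right) = 2 - 506 = -504$)
$f X{\left(D{\left(5,U{\left(6,-4 \right)} \right)} \right)} = - 504 \sqrt{32 + 0} = - 504 \sqrt{32} = - 504 \cdot 4 \sqrt{2} = - 2016 \sqrt{2}$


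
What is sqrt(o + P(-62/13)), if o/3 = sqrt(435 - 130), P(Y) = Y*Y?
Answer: sqrt(3844 + 507*sqrt(305))/13 ≈ 8.6682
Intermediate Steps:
P(Y) = Y**2
o = 3*sqrt(305) (o = 3*sqrt(435 - 130) = 3*sqrt(305) ≈ 52.393)
sqrt(o + P(-62/13)) = sqrt(3*sqrt(305) + (-62/13)**2) = sqrt(3*sqrt(305) + 3844/169) = sqrt(3844/169 + 3*sqrt(305))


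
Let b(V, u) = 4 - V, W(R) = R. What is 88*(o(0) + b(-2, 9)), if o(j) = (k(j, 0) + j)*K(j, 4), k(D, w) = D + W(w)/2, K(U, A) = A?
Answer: 528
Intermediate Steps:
k(D, w) = D + w/2
o(j) = 8*j (o(j) = ((j + (½)*0) + j)*4 = ((j + 0) + j)*4 = (j + j)*4 = (2*j)*4 = 8*j)
88*(o(0) + b(-2, 9)) = 88*(8*0 + (4 - 1*(-2))) = 88*(0 + (4 + 2)) = 88*(0 + 6) = 88*6 = 528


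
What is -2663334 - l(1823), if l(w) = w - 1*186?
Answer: -2664971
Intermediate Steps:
l(w) = -186 + w (l(w) = w - 186 = -186 + w)
-2663334 - l(1823) = -2663334 - (-186 + 1823) = -2663334 - 1*1637 = -2663334 - 1637 = -2664971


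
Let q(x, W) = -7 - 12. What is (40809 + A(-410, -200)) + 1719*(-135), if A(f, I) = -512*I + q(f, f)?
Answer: -88875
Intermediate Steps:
q(x, W) = -19
A(f, I) = -19 - 512*I (A(f, I) = -512*I - 19 = -19 - 512*I)
(40809 + A(-410, -200)) + 1719*(-135) = (40809 + (-19 - 512*(-200))) + 1719*(-135) = (40809 + (-19 + 102400)) - 232065 = (40809 + 102381) - 232065 = 143190 - 232065 = -88875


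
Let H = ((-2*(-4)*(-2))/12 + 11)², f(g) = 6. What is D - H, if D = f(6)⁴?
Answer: 10823/9 ≈ 1202.6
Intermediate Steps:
D = 1296 (D = 6⁴ = 1296)
H = 841/9 (H = ((8*(-2))*(1/12) + 11)² = (-16*1/12 + 11)² = (-4/3 + 11)² = (29/3)² = 841/9 ≈ 93.444)
D - H = 1296 - 1*841/9 = 1296 - 841/9 = 10823/9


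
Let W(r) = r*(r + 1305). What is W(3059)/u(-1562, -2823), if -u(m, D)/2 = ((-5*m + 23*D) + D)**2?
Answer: -3337369/1796521682 ≈ -0.0018577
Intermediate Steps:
u(m, D) = -2*(-5*m + 24*D)**2 (u(m, D) = -2*((-5*m + 23*D) + D)**2 = -2*(-5*m + 24*D)**2)
W(r) = r*(1305 + r)
W(3059)/u(-1562, -2823) = (3059*(1305 + 3059))/((-2*(-5*(-1562) + 24*(-2823))**2)) = (3059*4364)/((-2*(7810 - 67752)**2)) = 13349476/((-2*(-59942)**2)) = 13349476/((-2*3593043364)) = 13349476/(-7186086728) = 13349476*(-1/7186086728) = -3337369/1796521682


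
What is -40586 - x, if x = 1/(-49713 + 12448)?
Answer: -1512437289/37265 ≈ -40586.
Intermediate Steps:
x = -1/37265 (x = 1/(-37265) = -1/37265 ≈ -2.6835e-5)
-40586 - x = -40586 - 1*(-1/37265) = -40586 + 1/37265 = -1512437289/37265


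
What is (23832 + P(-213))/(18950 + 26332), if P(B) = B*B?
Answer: 23067/15094 ≈ 1.5282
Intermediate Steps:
P(B) = B²
(23832 + P(-213))/(18950 + 26332) = (23832 + (-213)²)/(18950 + 26332) = (23832 + 45369)/45282 = 69201*(1/45282) = 23067/15094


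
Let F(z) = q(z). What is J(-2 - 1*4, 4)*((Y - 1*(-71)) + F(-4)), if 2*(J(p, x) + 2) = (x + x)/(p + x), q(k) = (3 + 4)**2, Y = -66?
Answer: -216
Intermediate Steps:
q(k) = 49 (q(k) = 7**2 = 49)
J(p, x) = -2 + x/(p + x) (J(p, x) = -2 + ((x + x)/(p + x))/2 = -2 + ((2*x)/(p + x))/2 = -2 + (2*x/(p + x))/2 = -2 + x/(p + x))
F(z) = 49
J(-2 - 1*4, 4)*((Y - 1*(-71)) + F(-4)) = ((-1*4 - 2*(-2 - 1*4))/((-2 - 1*4) + 4))*((-66 - 1*(-71)) + 49) = ((-4 - 2*(-2 - 4))/((-2 - 4) + 4))*((-66 + 71) + 49) = ((-4 - 2*(-6))/(-6 + 4))*(5 + 49) = ((-4 + 12)/(-2))*54 = -1/2*8*54 = -4*54 = -216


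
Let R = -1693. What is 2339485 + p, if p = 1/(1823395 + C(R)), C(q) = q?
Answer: 4261844503471/1821702 ≈ 2.3395e+6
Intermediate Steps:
p = 1/1821702 (p = 1/(1823395 - 1693) = 1/1821702 ≈ 5.4894e-7)
2339485 + p = 2339485 + 1/1821702 = 4261844503471/1821702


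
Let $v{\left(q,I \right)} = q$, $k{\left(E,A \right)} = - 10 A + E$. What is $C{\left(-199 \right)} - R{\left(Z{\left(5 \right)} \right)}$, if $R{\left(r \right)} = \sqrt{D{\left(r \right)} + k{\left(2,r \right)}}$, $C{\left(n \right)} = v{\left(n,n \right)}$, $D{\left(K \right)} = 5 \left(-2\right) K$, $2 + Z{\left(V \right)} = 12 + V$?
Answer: $-199 - i \sqrt{298} \approx -199.0 - 17.263 i$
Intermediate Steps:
$Z{\left(V \right)} = 10 + V$ ($Z{\left(V \right)} = -2 + \left(12 + V\right) = 10 + V$)
$k{\left(E,A \right)} = E - 10 A$
$D{\left(K \right)} = - 10 K$
$C{\left(n \right)} = n$
$R{\left(r \right)} = \sqrt{2 - 20 r}$ ($R{\left(r \right)} = \sqrt{- 10 r - \left(-2 + 10 r\right)} = \sqrt{2 - 20 r}$)
$C{\left(-199 \right)} - R{\left(Z{\left(5 \right)} \right)} = -199 - \sqrt{2 - 20 \left(10 + 5\right)} = -199 - \sqrt{2 - 300} = -199 - \sqrt{-298} = -199 - i \sqrt{298}$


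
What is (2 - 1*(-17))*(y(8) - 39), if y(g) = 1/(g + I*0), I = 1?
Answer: -5909/8 ≈ -738.63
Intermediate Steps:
y(g) = 1/g (y(g) = 1/(g + 1*0) = 1/(g + 0) = 1/g)
(2 - 1*(-17))*(y(8) - 39) = (2 - 1*(-17))*(1/8 - 39) = (2 + 17)*(⅛ - 39) = 19*(-311/8) = -5909/8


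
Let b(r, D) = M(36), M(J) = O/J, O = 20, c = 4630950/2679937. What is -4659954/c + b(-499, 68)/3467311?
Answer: -21650554121791117264/8028471937725 ≈ -2.6967e+6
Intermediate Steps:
c = 4630950/2679937 (c = 4630950*(1/2679937) = 4630950/2679937 ≈ 1.7280)
M(J) = 20/J
b(r, D) = 5/9 (b(r, D) = 20/36 = 20*(1/36) = 5/9)
-4659954/c + b(-499, 68)/3467311 = -4659954/4630950/2679937 + (5/9)/3467311 = -4659954*2679937/4630950 + (5/9)*(1/3467311) = -2081397190483/771825 + 5/31205799 = -21650554121791117264/8028471937725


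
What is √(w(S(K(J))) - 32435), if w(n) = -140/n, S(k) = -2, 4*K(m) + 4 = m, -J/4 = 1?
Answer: I*√32365 ≈ 179.9*I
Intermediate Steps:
J = -4 (J = -4*1 = -4)
K(m) = -1 + m/4
√(w(S(K(J))) - 32435) = √(-140/(-2) - 32435) = √(-140*(-½) - 32435) = √(70 - 32435) = √(-32365) = I*√32365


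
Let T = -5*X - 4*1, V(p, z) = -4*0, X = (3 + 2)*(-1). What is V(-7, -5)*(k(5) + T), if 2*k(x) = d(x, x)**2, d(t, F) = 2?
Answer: 0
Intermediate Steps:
X = -5 (X = 5*(-1) = -5)
V(p, z) = 0
k(x) = 2 (k(x) = (1/2)*2**2 = (1/2)*4 = 2)
T = 21 (T = -5*(-5) - 4*1 = 25 - 4 = 21)
V(-7, -5)*(k(5) + T) = 0*(2 + 21) = 0*23 = 0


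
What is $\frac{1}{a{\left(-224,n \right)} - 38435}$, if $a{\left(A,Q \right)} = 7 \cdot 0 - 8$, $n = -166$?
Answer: $- \frac{1}{38443} \approx -2.6013 \cdot 10^{-5}$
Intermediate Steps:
$a{\left(A,Q \right)} = -8$ ($a{\left(A,Q \right)} = 0 - 8 = -8$)
$\frac{1}{a{\left(-224,n \right)} - 38435} = \frac{1}{-8 - 38435} = \frac{1}{-38443} = - \frac{1}{38443}$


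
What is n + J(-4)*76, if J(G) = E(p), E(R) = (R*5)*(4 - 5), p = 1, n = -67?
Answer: -447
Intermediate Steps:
E(R) = -5*R (E(R) = (5*R)*(-1) = -5*R)
J(G) = -5 (J(G) = -5*1 = -5)
n + J(-4)*76 = -67 - 5*76 = -67 - 380 = -447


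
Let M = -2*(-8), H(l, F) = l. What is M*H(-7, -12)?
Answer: -112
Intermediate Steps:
M = 16 (M = -1*(-16) = 16)
M*H(-7, -12) = 16*(-7) = -112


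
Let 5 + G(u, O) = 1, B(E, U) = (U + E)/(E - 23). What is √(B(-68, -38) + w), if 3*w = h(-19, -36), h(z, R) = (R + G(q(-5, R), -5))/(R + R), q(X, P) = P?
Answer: √905541/819 ≈ 1.1619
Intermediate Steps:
B(E, U) = (E + U)/(-23 + E)
G(u, O) = -4 (G(u, O) = -5 + 1 = -4)
h(z, R) = (-4 + R)/(2*R) (h(z, R) = (R - 4)/(R + R) = (-4 + R)/((2*R)) = (-4 + R)*(1/(2*R)) = (-4 + R)/(2*R))
w = 5/27 (w = ((½)*(-4 - 36)/(-36))/3 = ((½)*(-1/36)*(-40))/3 = (⅓)*(5/9) = 5/27 ≈ 0.18519)
√(B(-68, -38) + w) = √((-68 - 38)/(-23 - 68) + 5/27) = √(-106/(-91) + 5/27) = √(-1/91*(-106) + 5/27) = √(106/91 + 5/27) = √(3317/2457) = √905541/819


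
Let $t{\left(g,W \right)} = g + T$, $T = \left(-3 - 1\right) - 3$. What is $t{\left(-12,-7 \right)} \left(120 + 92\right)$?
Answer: $-4028$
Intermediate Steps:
$T = -7$ ($T = -4 - 3 = -7$)
$t{\left(g,W \right)} = -7 + g$ ($t{\left(g,W \right)} = g - 7 = -7 + g$)
$t{\left(-12,-7 \right)} \left(120 + 92\right) = \left(-7 - 12\right) \left(120 + 92\right) = \left(-19\right) 212 = -4028$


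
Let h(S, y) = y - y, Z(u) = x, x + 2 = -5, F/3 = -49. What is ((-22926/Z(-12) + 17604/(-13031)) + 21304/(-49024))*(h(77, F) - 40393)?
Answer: -73908446201717009/558977776 ≈ -1.3222e+8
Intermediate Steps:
F = -147 (F = 3*(-49) = -147)
x = -7 (x = -2 - 5 = -7)
Z(u) = -7
h(S, y) = 0
((-22926/Z(-12) + 17604/(-13031)) + 21304/(-49024))*(h(77, F) - 40393) = ((-22926/(-7) + 17604/(-13031)) + 21304/(-49024))*(0 - 40393) = ((-22926*(-⅐) + 17604*(-1/13031)) + 21304*(-1/49024))*(-40393) = ((22926/7 - 17604/13031) - 2663/6128)*(-40393) = (298625478/91217 - 2663/6128)*(-40393) = (1829734018313/558977776)*(-40393) = -73908446201717009/558977776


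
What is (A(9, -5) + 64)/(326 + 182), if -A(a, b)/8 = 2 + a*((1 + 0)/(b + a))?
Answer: 15/254 ≈ 0.059055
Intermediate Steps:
A(a, b) = -16 - 8*a/(a + b) (A(a, b) = -8*(2 + a*((1 + 0)/(b + a))) = -8*(2 + a*(1/(a + b))) = -8*(2 + a/(a + b)) = -16 - 8*a/(a + b))
(A(9, -5) + 64)/(326 + 182) = (8*(-3*9 - 2*(-5))/(9 - 5) + 64)/(326 + 182) = (8*(-27 + 10)/4 + 64)/508 = (8*(¼)*(-17) + 64)*(1/508) = (-34 + 64)*(1/508) = 30*(1/508) = 15/254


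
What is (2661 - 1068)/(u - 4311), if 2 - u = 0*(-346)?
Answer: -1593/4309 ≈ -0.36969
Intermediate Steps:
u = 2 (u = 2 - 0*(-346) = 2 - 1*0 = 2 + 0 = 2)
(2661 - 1068)/(u - 4311) = (2661 - 1068)/(2 - 4311) = 1593/(-4309) = 1593*(-1/4309) = -1593/4309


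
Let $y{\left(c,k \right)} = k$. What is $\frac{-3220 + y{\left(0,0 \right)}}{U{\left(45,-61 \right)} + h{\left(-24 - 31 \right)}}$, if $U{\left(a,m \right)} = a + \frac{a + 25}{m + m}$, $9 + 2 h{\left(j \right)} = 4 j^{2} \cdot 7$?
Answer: $- \frac{392840}{5171571} \approx -0.075961$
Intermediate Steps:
$h{\left(j \right)} = - \frac{9}{2} + 14 j^{2}$ ($h{\left(j \right)} = - \frac{9}{2} + \frac{4 j^{2} \cdot 7}{2} = - \frac{9}{2} + \frac{28 j^{2}}{2} = - \frac{9}{2} + 14 j^{2}$)
$U{\left(a,m \right)} = a + \frac{25 + a}{2 m}$
$\frac{-3220 + y{\left(0,0 \right)}}{U{\left(45,-61 \right)} + h{\left(-24 - 31 \right)}} = \frac{-3220 + 0}{\frac{25 + 45 + 2 \cdot 45 \left(-61\right)}{2 \left(-61\right)} - \left(\frac{9}{2} - 14 \left(-24 - 31\right)^{2}\right)} = - \frac{3220}{\frac{1}{2} \left(- \frac{1}{61}\right) \left(25 + 45 - 5490\right) - \left(\frac{9}{2} - 14 \left(-24 - 31\right)^{2}\right)} = - \frac{3220}{\frac{1}{2} \left(- \frac{1}{61}\right) \left(-5420\right) - \left(\frac{9}{2} - 14 \left(-55\right)^{2}\right)} = - \frac{3220}{\frac{2710}{61} + \left(- \frac{9}{2} + 14 \cdot 3025\right)} = - \frac{3220}{\frac{2710}{61} + \left(- \frac{9}{2} + 42350\right)} = - \frac{3220}{\frac{2710}{61} + \frac{84691}{2}} = - \frac{3220}{\frac{5171571}{122}} = \left(-3220\right) \frac{122}{5171571} = - \frac{392840}{5171571}$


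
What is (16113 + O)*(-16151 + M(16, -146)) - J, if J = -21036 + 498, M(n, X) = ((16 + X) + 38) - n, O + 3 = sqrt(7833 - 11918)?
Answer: -261911952 - 16259*I*sqrt(4085) ≈ -2.6191e+8 - 1.0392e+6*I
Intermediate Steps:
O = -3 + I*sqrt(4085) (O = -3 + sqrt(7833 - 11918) = -3 + sqrt(-4085) = -3 + I*sqrt(4085) ≈ -3.0 + 63.914*I)
M(n, X) = 54 + X - n (M(n, X) = (54 + X) - n = 54 + X - n)
J = -20538
(16113 + O)*(-16151 + M(16, -146)) - J = (16113 + (-3 + I*sqrt(4085)))*(-16151 + (54 - 146 - 1*16)) - 1*(-20538) = (16110 + I*sqrt(4085))*(-16151 + (54 - 146 - 16)) + 20538 = (16110 + I*sqrt(4085))*(-16151 - 108) + 20538 = (16110 + I*sqrt(4085))*(-16259) + 20538 = (-261932490 - 16259*I*sqrt(4085)) + 20538 = -261911952 - 16259*I*sqrt(4085)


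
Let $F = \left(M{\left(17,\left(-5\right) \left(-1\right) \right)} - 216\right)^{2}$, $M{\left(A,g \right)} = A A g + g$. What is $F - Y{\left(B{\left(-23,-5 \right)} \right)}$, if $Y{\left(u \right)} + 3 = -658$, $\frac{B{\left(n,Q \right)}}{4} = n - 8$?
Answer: $1523417$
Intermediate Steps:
$B{\left(n,Q \right)} = -32 + 4 n$ ($B{\left(n,Q \right)} = 4 \left(n - 8\right) = 4 \left(-8 + n\right) = -32 + 4 n$)
$Y{\left(u \right)} = -661$ ($Y{\left(u \right)} = -3 - 658 = -661$)
$M{\left(A,g \right)} = g + g A^{2}$ ($M{\left(A,g \right)} = A^{2} g + g = g A^{2} + g = g + g A^{2}$)
$F = 1522756$ ($F = \left(\left(-5\right) \left(-1\right) \left(1 + 17^{2}\right) - 216\right)^{2} = \left(5 \left(1 + 289\right) - 216\right)^{2} = \left(5 \cdot 290 - 216\right)^{2} = \left(1450 - 216\right)^{2} = 1234^{2} = 1522756$)
$F - Y{\left(B{\left(-23,-5 \right)} \right)} = 1522756 - -661 = 1522756 + 661 = 1523417$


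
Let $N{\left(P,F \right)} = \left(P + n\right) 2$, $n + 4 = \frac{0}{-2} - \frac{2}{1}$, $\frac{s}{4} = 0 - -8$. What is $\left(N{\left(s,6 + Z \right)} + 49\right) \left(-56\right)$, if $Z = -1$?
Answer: $-5656$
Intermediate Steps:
$s = 32$ ($s = 4 \left(0 - -8\right) = 4 \left(0 + 8\right) = 4 \cdot 8 = 32$)
$n = -6$ ($n = -4 + \left(\frac{0}{-2} - \frac{2}{1}\right) = -4 + \left(0 \left(- \frac{1}{2}\right) - 2\right) = -4 + \left(0 - 2\right) = -4 - 2 = -6$)
$N{\left(P,F \right)} = -12 + 2 P$ ($N{\left(P,F \right)} = \left(P - 6\right) 2 = \left(-6 + P\right) 2 = -12 + 2 P$)
$\left(N{\left(s,6 + Z \right)} + 49\right) \left(-56\right) = \left(\left(-12 + 2 \cdot 32\right) + 49\right) \left(-56\right) = \left(\left(-12 + 64\right) + 49\right) \left(-56\right) = \left(52 + 49\right) \left(-56\right) = 101 \left(-56\right) = -5656$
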